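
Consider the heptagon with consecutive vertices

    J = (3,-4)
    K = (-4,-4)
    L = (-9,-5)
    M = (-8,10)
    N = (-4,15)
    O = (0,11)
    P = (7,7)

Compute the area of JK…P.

212

Σ = (-28) + (-16) + (-130) + (-80) + (-44) + (-77) + (-49) = -424
Area = |Σ|/2 = 212.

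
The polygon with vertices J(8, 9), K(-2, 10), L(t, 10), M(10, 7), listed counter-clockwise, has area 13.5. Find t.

-5

Write out the shoelace sum; only the two edges meeting at L involve t:
2·Area = [((-2)·10 − t·10) + (t·7 − 10·10)] + 132
       = -3·t + 12 = 27
⇒ t = -5.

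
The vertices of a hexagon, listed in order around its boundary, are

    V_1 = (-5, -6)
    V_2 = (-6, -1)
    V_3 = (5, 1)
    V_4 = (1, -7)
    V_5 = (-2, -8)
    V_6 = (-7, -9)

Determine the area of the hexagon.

Apply the surveyor's formula: 2A = Σ (x_i·y_{i+1} − x_{i+1}·y_i), indices taken mod 6.
V_1→V_2: (-5)(-1) − (-6)(-6) = -31
V_2→V_3: (-6)(1) − (5)(-1) = -1
V_3→V_4: (5)(-7) − (1)(1) = -36
V_4→V_5: (1)(-8) − (-2)(-7) = -22
V_5→V_6: (-2)(-9) − (-7)(-8) = -38
V_6→V_1: (-7)(-6) − (-5)(-9) = -3
Σ = -131
Area = |Σ|/2 = 65.5.

65.5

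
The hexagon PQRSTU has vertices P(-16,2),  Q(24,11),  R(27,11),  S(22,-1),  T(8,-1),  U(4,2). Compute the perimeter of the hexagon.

96

|PQ| = √((40)² + (9)²) = √1681 = 41
|QR| = √((3)² + (0)²) = √9 = 3
|RS| = √((-5)² + (-12)²) = √169 = 13
|ST| = √((-14)² + (0)²) = √196 = 14
|TU| = √((-4)² + (3)²) = √25 = 5
|UP| = √((-20)² + (0)²) = √400 = 20
Perimeter = 41 + 3 + 13 + 14 + 5 + 20 = 96.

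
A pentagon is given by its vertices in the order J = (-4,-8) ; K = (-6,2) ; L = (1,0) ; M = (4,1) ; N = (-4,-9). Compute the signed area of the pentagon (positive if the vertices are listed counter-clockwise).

Apply the surveyor's formula: 2A = Σ (x_i·y_{i+1} − x_{i+1}·y_i), indices taken mod 5.
Σ = (-56) + (-2) + (1) + (-32) + (-4) = -93
Signed area = Σ/2 = -46.5 (negative ⇒ clockwise traversal).

-46.5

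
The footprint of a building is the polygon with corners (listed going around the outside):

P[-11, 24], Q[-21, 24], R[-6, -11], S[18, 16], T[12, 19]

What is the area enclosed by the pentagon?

Apply the surveyor's formula: 2A = Σ (x_i·y_{i+1} − x_{i+1}·y_i), indices taken mod 5.
Σ = (240) + (375) + (102) + (150) + (497) = 1364
Area = |Σ|/2 = 682.

682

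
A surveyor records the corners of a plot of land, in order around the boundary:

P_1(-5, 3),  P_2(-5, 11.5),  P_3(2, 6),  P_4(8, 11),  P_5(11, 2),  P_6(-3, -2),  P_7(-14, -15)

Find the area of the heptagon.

Apply the surveyor's formula: 2A = Σ (x_i·y_{i+1} − x_{i+1}·y_i), indices taken mod 7.
Σ = (-42.5) + (-53) + (-26) + (-105) + (-16) + (17) + (-117) = -342.5
Area = |Σ|/2 = 171.25.

171.25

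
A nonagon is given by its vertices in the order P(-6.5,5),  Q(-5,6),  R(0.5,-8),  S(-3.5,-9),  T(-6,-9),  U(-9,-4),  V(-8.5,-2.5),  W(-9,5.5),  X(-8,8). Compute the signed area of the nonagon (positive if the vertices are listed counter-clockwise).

-92.875

Apply the surveyor's formula: 2A = Σ (x_i·y_{i+1} − x_{i+1}·y_i), indices taken mod 9.
Σ = (-14) + (37) + (-32.5) + (-22.5) + (-57) + (-11.5) + (-69.25) + (-28) + (12) = -185.75
Signed area = Σ/2 = -92.875 (negative ⇒ clockwise traversal).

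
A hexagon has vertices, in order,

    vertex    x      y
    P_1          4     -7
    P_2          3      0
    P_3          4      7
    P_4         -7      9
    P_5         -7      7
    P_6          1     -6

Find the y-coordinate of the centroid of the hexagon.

466/193

Apply the surveyor's formula. First the cross-terms c_i = x_i·y_{i+1} − x_{i+1}·y_i:
  21, 21, 85, 14, 35, 17  ⇒  2A = 193, A = 96.5.
Then Σ (y_i + y_{i+1})·c_i = 1398, so ȳ = 1398 / (6·96.5) = 466/193.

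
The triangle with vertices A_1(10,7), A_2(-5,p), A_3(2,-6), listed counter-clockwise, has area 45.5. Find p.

Write out the shoelace sum; only the two edges meeting at A_2 involve p:
2·Area = [(10·p − (-5)·7) + ((-5)·(-6) − 2·p)] + 74
       = 8·p + 139 = 91
⇒ p = -6.

-6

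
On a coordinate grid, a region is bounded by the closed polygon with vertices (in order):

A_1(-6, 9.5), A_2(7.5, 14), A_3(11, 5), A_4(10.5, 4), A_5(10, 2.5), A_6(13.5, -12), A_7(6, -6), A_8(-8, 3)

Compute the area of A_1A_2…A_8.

A_1→A_2: (-6)(14) − (7.5)(9.5) = -155.25
A_2→A_3: (7.5)(5) − (11)(14) = -116.5
A_3→A_4: (11)(4) − (10.5)(5) = -8.5
A_4→A_5: (10.5)(2.5) − (10)(4) = -13.75
A_5→A_6: (10)(-12) − (13.5)(2.5) = -153.75
A_6→A_7: (13.5)(-6) − (6)(-12) = -9
A_7→A_8: (6)(3) − (-8)(-6) = -30
A_8→A_1: (-8)(9.5) − (-6)(3) = -58
Σ = -544.75
Area = |Σ|/2 = 272.375.

272.375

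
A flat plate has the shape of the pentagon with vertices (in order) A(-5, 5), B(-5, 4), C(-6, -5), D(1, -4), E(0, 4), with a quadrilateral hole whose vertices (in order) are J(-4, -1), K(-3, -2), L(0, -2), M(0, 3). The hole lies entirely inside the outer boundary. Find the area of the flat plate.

42

Outer boundary:
Apply Gauss's area formula: 2A = Σ (x_i·y_{i+1} − x_{i+1}·y_i), indices taken mod 5.
Cross-terms: 5, 49, 29, 4, 20  ⇒  Σ = 107
Area = |Σ|/2 = 53.5.
Hole:
Apply the shoelace (surveyor's) formula: 2A = Σ (x_i·y_{i+1} − x_{i+1}·y_i), indices taken mod 4.
Σ = (5) + (6) + (0) + (12) = 23
Area = |Σ|/2 = 11.5.
Net area = 53.5 − 11.5 = 42.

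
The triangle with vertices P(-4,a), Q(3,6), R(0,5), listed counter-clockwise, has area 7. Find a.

-1

Write out the shoelace sum; only the two edges meeting at P involve a:
2·Area = [(0·a − (-4)·5) + ((-4)·6 − 3·a)] + 15
       = -3·a + 11 = 14
⇒ a = -1.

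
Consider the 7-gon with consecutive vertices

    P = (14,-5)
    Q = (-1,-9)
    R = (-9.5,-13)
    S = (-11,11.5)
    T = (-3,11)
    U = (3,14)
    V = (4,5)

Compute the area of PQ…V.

Apply Gauss's area formula: 2A = Σ (x_i·y_{i+1} − x_{i+1}·y_i), indices taken mod 7.
Cross-terms: -131, -72.5, -252.25, -86.5, -75, -41, -90  ⇒  Σ = -748.25
Area = |Σ|/2 = 374.125.

374.125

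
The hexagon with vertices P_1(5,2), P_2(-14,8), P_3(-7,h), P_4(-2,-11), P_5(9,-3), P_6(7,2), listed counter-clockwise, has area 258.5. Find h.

-14

Write out the shoelace sum; only the two edges meeting at P_3 involve h:
2·Area = [((-14)·h − (-7)·8) + ((-7)·(-11) − (-2)·h)] + 216
       = -12·h + 349 = 517
⇒ h = -14.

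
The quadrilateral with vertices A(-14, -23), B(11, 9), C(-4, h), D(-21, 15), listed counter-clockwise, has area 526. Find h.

Write out the shoelace sum; only the two edges meeting at C involve h:
2·Area = [(11·h − (-4)·9) + ((-4)·15 − (-21)·h)] + 820
       = 32·h + 796 = 1052
⇒ h = 8.

8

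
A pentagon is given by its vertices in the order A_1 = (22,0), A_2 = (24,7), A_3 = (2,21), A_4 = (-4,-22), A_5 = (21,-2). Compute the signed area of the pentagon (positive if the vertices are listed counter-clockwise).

Apply Gauss's area formula: 2A = Σ (x_i·y_{i+1} − x_{i+1}·y_i), indices taken mod 5.
Cross-terms: 154, 490, 40, 470, 44  ⇒  Σ = 1198
Signed area = Σ/2 = 599 (positive ⇒ counter-clockwise traversal).

599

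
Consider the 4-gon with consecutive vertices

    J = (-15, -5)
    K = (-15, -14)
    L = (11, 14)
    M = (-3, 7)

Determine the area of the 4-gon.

159

Cross-terms: 135, -56, 119, 120  ⇒  Σ = 318
Area = |Σ|/2 = 159.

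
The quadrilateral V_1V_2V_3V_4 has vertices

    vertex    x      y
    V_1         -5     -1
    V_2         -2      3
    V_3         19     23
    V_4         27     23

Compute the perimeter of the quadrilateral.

82

|V_1V_2| = √((3)² + (4)²) = √25 = 5
|V_2V_3| = √((21)² + (20)²) = √841 = 29
|V_3V_4| = √((8)² + (0)²) = √64 = 8
|V_4V_1| = √((-32)² + (-24)²) = √1600 = 40
Perimeter = 5 + 29 + 8 + 40 = 82.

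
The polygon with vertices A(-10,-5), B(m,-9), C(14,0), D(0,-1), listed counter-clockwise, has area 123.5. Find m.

11

Write out the shoelace sum; only the two edges meeting at B involve m:
2·Area = [((-10)·(-9) − m·(-5)) + (m·0 − 14·(-9))] + -24
       = 5·m + 192 = 247
⇒ m = 11.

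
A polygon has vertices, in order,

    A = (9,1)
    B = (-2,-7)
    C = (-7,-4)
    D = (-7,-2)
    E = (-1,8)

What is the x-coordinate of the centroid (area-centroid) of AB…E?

-6/247

Apply the shoelace (surveyor's) formula. First the cross-terms c_i = x_i·y_{i+1} − x_{i+1}·y_i:
  -61, -41, -14, -58, -73  ⇒  2A = -247, A = -123.5.
Then Σ (x_i + x_{i+1})·c_i = 18, so x̄ = 18 / (6·(-123.5)) = -6/247.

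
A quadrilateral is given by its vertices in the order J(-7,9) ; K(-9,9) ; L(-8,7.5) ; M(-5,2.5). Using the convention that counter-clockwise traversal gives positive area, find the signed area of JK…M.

Apply the shoelace (surveyor's) formula: 2A = Σ (x_i·y_{i+1} − x_{i+1}·y_i), indices taken mod 4.
Σ = (18) + (4.5) + (17.5) + (-27.5) = 12.5
Signed area = Σ/2 = 6.25 (positive ⇒ counter-clockwise traversal).

6.25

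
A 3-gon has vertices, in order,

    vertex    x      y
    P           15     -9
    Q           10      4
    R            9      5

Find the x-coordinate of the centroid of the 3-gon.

Apply the shoelace formula. First the cross-terms c_i = x_i·y_{i+1} − x_{i+1}·y_i:
  150, 14, -156  ⇒  2A = 8, A = 4.
Then Σ (x_i + x_{i+1})·c_i = 272, so x̄ = 272 / (6·4) = 34/3.

34/3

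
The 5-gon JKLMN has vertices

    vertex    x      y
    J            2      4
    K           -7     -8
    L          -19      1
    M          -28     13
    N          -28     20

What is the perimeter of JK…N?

86

|JK| = √((-9)² + (-12)²) = √225 = 15
|KL| = √((-12)² + (9)²) = √225 = 15
|LM| = √((-9)² + (12)²) = √225 = 15
|MN| = √((0)² + (7)²) = √49 = 7
|NJ| = √((30)² + (-16)²) = √1156 = 34
Perimeter = 15 + 15 + 15 + 7 + 34 = 86.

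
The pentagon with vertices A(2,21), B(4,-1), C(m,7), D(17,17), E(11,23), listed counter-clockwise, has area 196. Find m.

10

Write out the shoelace sum; only the two edges meeting at C involve m:
2·Area = [(4·7 − m·(-1)) + (m·17 − 17·7)] + 303
       = 18·m + 212 = 392
⇒ m = 10.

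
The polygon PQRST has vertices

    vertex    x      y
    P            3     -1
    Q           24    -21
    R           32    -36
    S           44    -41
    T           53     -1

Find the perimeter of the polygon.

150

|PQ| = √((21)² + (-20)²) = √841 = 29
|QR| = √((8)² + (-15)²) = √289 = 17
|RS| = √((12)² + (-5)²) = √169 = 13
|ST| = √((9)² + (40)²) = √1681 = 41
|TP| = √((-50)² + (0)²) = √2500 = 50
Perimeter = 29 + 17 + 13 + 41 + 50 = 150.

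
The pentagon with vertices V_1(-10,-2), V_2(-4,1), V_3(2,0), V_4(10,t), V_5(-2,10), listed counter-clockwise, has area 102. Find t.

The doubled signed area Σ (x_i y_{i+1} − x_{i+1} y_i) is linear in t.
With t=0 it equals 184; the coefficient of t is 4 (from the two edges through V_4).
So 4·t + 184 = 2·102 = 204 ⇒ t = 5.

5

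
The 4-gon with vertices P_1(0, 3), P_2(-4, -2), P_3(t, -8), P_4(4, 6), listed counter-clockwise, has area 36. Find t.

Write out the shoelace sum; only the two edges meeting at P_3 involve t:
2·Area = [((-4)·(-8) − t·(-2)) + (t·6 − 4·(-8))] + 24
       = 8·t + 88 = 72
⇒ t = -2.

-2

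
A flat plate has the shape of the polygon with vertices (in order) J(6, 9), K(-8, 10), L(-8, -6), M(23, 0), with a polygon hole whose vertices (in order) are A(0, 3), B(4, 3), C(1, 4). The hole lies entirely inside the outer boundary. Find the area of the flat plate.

300.5

Outer boundary:
Apply the surveyor's formula: 2A = Σ (x_i·y_{i+1} − x_{i+1}·y_i), indices taken mod 4.
Cross-terms: 132, 128, 138, 207  ⇒  Σ = 605
Area = |Σ|/2 = 302.5.
Hole:
Apply Gauss's area formula: 2A = Σ (x_i·y_{i+1} − x_{i+1}·y_i), indices taken mod 3.
Cross-terms: -12, 13, 3  ⇒  Σ = 4
Area = |Σ|/2 = 2.
Net area = 302.5 − 2 = 300.5.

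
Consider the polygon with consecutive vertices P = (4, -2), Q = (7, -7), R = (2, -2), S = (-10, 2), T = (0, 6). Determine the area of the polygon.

57

Cross-terms: -14, 0, -16, -60, -24  ⇒  Σ = -114
Area = |Σ|/2 = 57.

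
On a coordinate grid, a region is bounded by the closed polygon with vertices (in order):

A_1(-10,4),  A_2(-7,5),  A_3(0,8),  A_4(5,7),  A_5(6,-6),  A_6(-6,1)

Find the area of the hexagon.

Apply the shoelace (surveyor's) formula: 2A = Σ (x_i·y_{i+1} − x_{i+1}·y_i), indices taken mod 6.
Σ = (-22) + (-56) + (-40) + (-72) + (-30) + (-14) = -234
Area = |Σ|/2 = 117.

117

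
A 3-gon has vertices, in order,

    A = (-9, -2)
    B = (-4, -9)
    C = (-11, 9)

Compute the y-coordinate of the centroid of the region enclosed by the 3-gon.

-2/3

Apply the shoelace (surveyor's) formula. First the cross-terms c_i = x_i·y_{i+1} − x_{i+1}·y_i:
  73, -135, 103  ⇒  2A = 41, A = 20.5.
Then Σ (y_i + y_{i+1})·c_i = -82, so ȳ = -82 / (6·20.5) = -2/3.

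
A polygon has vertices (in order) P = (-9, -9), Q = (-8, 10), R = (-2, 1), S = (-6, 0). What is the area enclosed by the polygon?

45

Σ = (-162) + (12) + (6) + (54) = -90
Area = |Σ|/2 = 45.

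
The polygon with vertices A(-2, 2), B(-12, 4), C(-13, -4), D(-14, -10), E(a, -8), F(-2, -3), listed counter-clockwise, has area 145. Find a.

The doubled signed area Σ (x_i y_{i+1} − x_{i+1} y_i) is linear in a.
With a=0 it equals 276; the coefficient of a is 7 (from the two edges through E).
So 7·a + 276 = 2·145 = 290 ⇒ a = 2.

2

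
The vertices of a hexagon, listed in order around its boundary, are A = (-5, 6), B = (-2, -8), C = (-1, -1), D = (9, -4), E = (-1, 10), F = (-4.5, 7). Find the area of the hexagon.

A→B: (-5)(-8) − (-2)(6) = 52
B→C: (-2)(-1) − (-1)(-8) = -6
C→D: (-1)(-4) − (9)(-1) = 13
D→E: (9)(10) − (-1)(-4) = 86
E→F: (-1)(7) − (-4.5)(10) = 38
F→A: (-4.5)(6) − (-5)(7) = 8
Σ = 191
Area = |Σ|/2 = 95.5.

95.5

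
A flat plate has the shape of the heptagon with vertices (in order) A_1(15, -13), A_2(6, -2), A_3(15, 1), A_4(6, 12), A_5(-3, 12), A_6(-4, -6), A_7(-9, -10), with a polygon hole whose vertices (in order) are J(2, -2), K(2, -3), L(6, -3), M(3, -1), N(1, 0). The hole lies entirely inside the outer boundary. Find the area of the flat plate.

Outer boundary:
Apply the shoelace (surveyor's) formula: 2A = Σ (x_i·y_{i+1} − x_{i+1}·y_i), indices taken mod 7.
Cross-terms: 48, 36, 174, 108, 66, -14, 267  ⇒  Σ = 685
Area = |Σ|/2 = 342.5.
Hole:
Apply the surveyor's formula: 2A = Σ (x_i·y_{i+1} − x_{i+1}·y_i), indices taken mod 5.
Σ = (-2) + (12) + (3) + (1) + (-2) = 12
Area = |Σ|/2 = 6.
Net area = 342.5 − 6 = 336.5.

336.5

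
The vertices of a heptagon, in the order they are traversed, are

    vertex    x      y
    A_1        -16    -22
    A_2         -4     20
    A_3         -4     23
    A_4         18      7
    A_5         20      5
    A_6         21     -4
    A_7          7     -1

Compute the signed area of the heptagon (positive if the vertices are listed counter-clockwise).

-630

Apply Gauss's area formula: 2A = Σ (x_i·y_{i+1} − x_{i+1}·y_i), indices taken mod 7.
Σ = (-408) + (-12) + (-442) + (-50) + (-185) + (7) + (-170) = -1260
Signed area = Σ/2 = -630 (negative ⇒ clockwise traversal).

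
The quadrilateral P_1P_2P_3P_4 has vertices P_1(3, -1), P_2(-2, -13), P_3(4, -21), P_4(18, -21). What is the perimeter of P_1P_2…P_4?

|P_1P_2| = √((-5)² + (-12)²) = √169 = 13
|P_2P_3| = √((6)² + (-8)²) = √100 = 10
|P_3P_4| = √((14)² + (0)²) = √196 = 14
|P_4P_1| = √((-15)² + (20)²) = √625 = 25
Perimeter = 13 + 10 + 14 + 25 = 62.

62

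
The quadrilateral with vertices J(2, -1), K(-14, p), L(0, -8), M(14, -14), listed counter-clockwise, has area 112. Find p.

Write out the shoelace sum; only the two edges meeting at K involve p:
2·Area = [(2·p − (-14)·(-1)) + ((-14)·(-8) − 0·p)] + 126
       = 2·p + 224 = 224
⇒ p = 0.

0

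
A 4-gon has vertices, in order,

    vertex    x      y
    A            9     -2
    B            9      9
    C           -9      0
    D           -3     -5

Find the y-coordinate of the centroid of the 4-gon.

70/69

Apply the surveyor's formula. First the cross-terms c_i = x_i·y_{i+1} − x_{i+1}·y_i:
  99, 81, 45, 51  ⇒  2A = 276, A = 138.
Then Σ (y_i + y_{i+1})·c_i = 840, so ȳ = 840 / (6·138) = 70/69.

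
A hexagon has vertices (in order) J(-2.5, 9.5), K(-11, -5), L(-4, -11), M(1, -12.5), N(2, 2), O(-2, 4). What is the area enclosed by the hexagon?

Apply Gauss's area formula: 2A = Σ (x_i·y_{i+1} − x_{i+1}·y_i), indices taken mod 6.
Σ = (117) + (101) + (61) + (27) + (12) + (-9) = 309
Area = |Σ|/2 = 154.5.

154.5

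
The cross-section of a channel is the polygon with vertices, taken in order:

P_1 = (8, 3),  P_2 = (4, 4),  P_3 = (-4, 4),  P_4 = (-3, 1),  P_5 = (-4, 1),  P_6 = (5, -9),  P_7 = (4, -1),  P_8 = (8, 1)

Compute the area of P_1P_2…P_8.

P_1→P_2: (8)(4) − (4)(3) = 20
P_2→P_3: (4)(4) − (-4)(4) = 32
P_3→P_4: (-4)(1) − (-3)(4) = 8
P_4→P_5: (-3)(1) − (-4)(1) = 1
P_5→P_6: (-4)(-9) − (5)(1) = 31
P_6→P_7: (5)(-1) − (4)(-9) = 31
P_7→P_8: (4)(1) − (8)(-1) = 12
P_8→P_1: (8)(3) − (8)(1) = 16
Σ = 151
Area = |Σ|/2 = 75.5.

75.5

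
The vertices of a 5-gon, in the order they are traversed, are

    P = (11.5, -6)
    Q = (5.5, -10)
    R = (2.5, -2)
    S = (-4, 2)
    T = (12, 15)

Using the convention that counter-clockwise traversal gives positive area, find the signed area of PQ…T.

-199.75

Σ = (-82) + (14) + (-3) + (-84) + (-244.5) = -399.5
Signed area = Σ/2 = -199.75 (negative ⇒ clockwise traversal).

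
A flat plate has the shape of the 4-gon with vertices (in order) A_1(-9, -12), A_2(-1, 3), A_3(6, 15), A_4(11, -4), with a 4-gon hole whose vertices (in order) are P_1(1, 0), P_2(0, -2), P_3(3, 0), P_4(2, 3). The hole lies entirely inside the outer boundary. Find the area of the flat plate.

Outer boundary:
Apply the surveyor's formula: 2A = Σ (x_i·y_{i+1} − x_{i+1}·y_i), indices taken mod 4.
Σ = (-39) + (-33) + (-189) + (-168) = -429
Area = |Σ|/2 = 214.5.
Hole:
Apply the surveyor's formula: 2A = Σ (x_i·y_{i+1} − x_{i+1}·y_i), indices taken mod 4.
Σ = (-2) + (6) + (9) + (-3) = 10
Area = |Σ|/2 = 5.
Net area = 214.5 − 5 = 209.5.

209.5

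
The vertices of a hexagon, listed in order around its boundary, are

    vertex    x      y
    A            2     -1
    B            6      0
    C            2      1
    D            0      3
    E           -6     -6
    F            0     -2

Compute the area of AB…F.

26

Apply the shoelace (surveyor's) formula: 2A = Σ (x_i·y_{i+1} − x_{i+1}·y_i), indices taken mod 6.
Σ = (6) + (6) + (6) + (18) + (12) + (4) = 52
Area = |Σ|/2 = 26.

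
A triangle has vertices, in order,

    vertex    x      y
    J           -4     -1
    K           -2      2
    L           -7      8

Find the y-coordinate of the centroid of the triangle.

3

Apply Gauss's area formula. First the cross-terms c_i = x_i·y_{i+1} − x_{i+1}·y_i:
  -10, -2, 39  ⇒  2A = 27, A = 13.5.
Then Σ (y_i + y_{i+1})·c_i = 243, so ȳ = 243 / (6·13.5) = 3.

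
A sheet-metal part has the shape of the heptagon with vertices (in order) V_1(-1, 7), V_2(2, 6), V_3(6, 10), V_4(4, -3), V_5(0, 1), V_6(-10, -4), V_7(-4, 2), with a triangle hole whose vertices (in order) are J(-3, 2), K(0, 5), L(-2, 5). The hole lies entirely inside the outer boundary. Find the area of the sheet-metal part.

Outer boundary:
Apply the surveyor's formula: 2A = Σ (x_i·y_{i+1} − x_{i+1}·y_i), indices taken mod 7.
V_1→V_2: (-1)(6) − (2)(7) = -20
V_2→V_3: (2)(10) − (6)(6) = -16
V_3→V_4: (6)(-3) − (4)(10) = -58
V_4→V_5: (4)(1) − (0)(-3) = 4
V_5→V_6: (0)(-4) − (-10)(1) = 10
V_6→V_7: (-10)(2) − (-4)(-4) = -36
V_7→V_1: (-4)(7) − (-1)(2) = -26
Σ = -142
Area = |Σ|/2 = 71.
Hole:
Σ = (-15) + (10) + (11) = 6
Area = |Σ|/2 = 3.
Net area = 71 − 3 = 68.

68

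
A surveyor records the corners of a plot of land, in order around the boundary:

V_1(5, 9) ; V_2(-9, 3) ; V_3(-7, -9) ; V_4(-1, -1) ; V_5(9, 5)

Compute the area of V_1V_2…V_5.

Σ = (96) + (102) + (-2) + (4) + (56) = 256
Area = |Σ|/2 = 128.

128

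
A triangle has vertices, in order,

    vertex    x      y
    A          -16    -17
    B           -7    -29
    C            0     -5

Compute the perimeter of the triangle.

60

|AB| = √((9)² + (-12)²) = √225 = 15
|BC| = √((7)² + (24)²) = √625 = 25
|CA| = √((-16)² + (-12)²) = √400 = 20
Perimeter = 15 + 25 + 20 = 60.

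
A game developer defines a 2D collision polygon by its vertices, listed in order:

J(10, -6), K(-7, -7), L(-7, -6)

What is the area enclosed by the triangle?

8.5

Apply the shoelace formula: 2A = Σ (x_i·y_{i+1} − x_{i+1}·y_i), indices taken mod 3.
J→K: (10)(-7) − (-7)(-6) = -112
K→L: (-7)(-6) − (-7)(-7) = -7
L→J: (-7)(-6) − (10)(-6) = 102
Σ = -17
Area = |Σ|/2 = 8.5.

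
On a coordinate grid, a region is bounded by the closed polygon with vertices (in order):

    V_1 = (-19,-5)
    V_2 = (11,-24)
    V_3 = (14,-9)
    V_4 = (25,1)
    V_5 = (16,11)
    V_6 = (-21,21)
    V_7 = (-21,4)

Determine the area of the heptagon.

Apply the surveyor's formula: 2A = Σ (x_i·y_{i+1} − x_{i+1}·y_i), indices taken mod 7.
Cross-terms: 511, 237, 239, 259, 567, 357, 181  ⇒  Σ = 2351
Area = |Σ|/2 = 1175.5.

1175.5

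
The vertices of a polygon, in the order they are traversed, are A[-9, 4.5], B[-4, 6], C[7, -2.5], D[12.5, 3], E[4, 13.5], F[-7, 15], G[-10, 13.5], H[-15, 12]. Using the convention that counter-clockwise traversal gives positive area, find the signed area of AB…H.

237

Apply the shoelace (surveyor's) formula: 2A = Σ (x_i·y_{i+1} − x_{i+1}·y_i), indices taken mod 8.
Σ = (-36) + (-32) + (52.25) + (156.75) + (154.5) + (55.5) + (82.5) + (40.5) = 474
Signed area = Σ/2 = 237 (positive ⇒ counter-clockwise traversal).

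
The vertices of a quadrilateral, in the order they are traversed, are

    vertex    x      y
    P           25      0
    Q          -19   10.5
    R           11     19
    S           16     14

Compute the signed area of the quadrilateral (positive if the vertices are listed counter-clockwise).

-357

Σ = (262.5) + (-476.5) + (-150) + (-350) = -714
Signed area = Σ/2 = -357 (negative ⇒ clockwise traversal).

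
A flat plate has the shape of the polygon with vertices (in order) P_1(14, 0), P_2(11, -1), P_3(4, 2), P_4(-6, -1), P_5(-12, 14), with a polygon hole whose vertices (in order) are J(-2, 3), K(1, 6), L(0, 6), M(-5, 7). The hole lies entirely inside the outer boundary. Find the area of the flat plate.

126

Outer boundary:
Σ = (-14) + (26) + (8) + (-96) + (-196) = -272
Area = |Σ|/2 = 136.
Hole:
Apply Gauss's area formula: 2A = Σ (x_i·y_{i+1} − x_{i+1}·y_i), indices taken mod 4.
Σ = (-15) + (6) + (30) + (-1) = 20
Area = |Σ|/2 = 10.
Net area = 136 − 10 = 126.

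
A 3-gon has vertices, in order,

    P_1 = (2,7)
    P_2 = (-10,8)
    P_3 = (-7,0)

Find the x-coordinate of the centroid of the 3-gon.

-5

Apply the surveyor's formula. First the cross-terms c_i = x_i·y_{i+1} − x_{i+1}·y_i:
  86, 56, -49  ⇒  2A = 93, A = 46.5.
Then Σ (x_i + x_{i+1})·c_i = -1395, so x̄ = -1395 / (6·46.5) = -5.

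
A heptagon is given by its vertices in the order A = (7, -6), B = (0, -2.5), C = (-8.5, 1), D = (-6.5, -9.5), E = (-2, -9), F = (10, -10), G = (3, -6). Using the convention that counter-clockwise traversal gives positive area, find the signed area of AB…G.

96

Apply the shoelace formula: 2A = Σ (x_i·y_{i+1} − x_{i+1}·y_i), indices taken mod 7.
Σ = (-17.5) + (-21.25) + (87.25) + (39.5) + (110) + (-30) + (24) = 192
Signed area = Σ/2 = 96 (positive ⇒ counter-clockwise traversal).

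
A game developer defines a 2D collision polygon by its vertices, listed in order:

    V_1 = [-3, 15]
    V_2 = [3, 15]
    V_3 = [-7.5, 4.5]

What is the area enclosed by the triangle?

31.5

Apply Gauss's area formula: 2A = Σ (x_i·y_{i+1} − x_{i+1}·y_i), indices taken mod 3.
Σ = (-90) + (126) + (-99) = -63
Area = |Σ|/2 = 31.5.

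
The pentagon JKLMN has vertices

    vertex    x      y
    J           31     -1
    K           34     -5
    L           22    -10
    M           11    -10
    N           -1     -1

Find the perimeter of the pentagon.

76

|JK| = √((3)² + (-4)²) = √25 = 5
|KL| = √((-12)² + (-5)²) = √169 = 13
|LM| = √((-11)² + (0)²) = √121 = 11
|MN| = √((-12)² + (9)²) = √225 = 15
|NJ| = √((32)² + (0)²) = √1024 = 32
Perimeter = 5 + 13 + 11 + 15 + 32 = 76.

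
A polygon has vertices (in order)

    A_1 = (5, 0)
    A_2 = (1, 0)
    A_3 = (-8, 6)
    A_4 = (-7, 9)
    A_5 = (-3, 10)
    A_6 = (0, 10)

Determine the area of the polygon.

73.5

Apply the shoelace formula: 2A = Σ (x_i·y_{i+1} − x_{i+1}·y_i), indices taken mod 6.
Σ = (0) + (6) + (-30) + (-43) + (-30) + (-50) = -147
Area = |Σ|/2 = 73.5.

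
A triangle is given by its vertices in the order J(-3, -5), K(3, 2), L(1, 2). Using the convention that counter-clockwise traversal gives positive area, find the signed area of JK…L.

7

Apply the surveyor's formula: 2A = Σ (x_i·y_{i+1} − x_{i+1}·y_i), indices taken mod 3.
Σ = (9) + (4) + (1) = 14
Signed area = Σ/2 = 7 (positive ⇒ counter-clockwise traversal).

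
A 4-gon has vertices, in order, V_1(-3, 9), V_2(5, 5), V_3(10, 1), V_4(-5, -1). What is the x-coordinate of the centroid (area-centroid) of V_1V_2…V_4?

Apply the shoelace (surveyor's) formula. First the cross-terms c_i = x_i·y_{i+1} − x_{i+1}·y_i:
  -60, -45, -5, -48  ⇒  2A = -158, A = -79.
Then Σ (x_i + x_{i+1})·c_i = -436, so x̄ = -436 / (6·(-79)) = 218/237.

218/237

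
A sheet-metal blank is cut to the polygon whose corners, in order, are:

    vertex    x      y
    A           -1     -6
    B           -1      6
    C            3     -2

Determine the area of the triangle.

24

Apply the surveyor's formula: 2A = Σ (x_i·y_{i+1} − x_{i+1}·y_i), indices taken mod 3.
Σ = (-12) + (-16) + (-20) = -48
Area = |Σ|/2 = 24.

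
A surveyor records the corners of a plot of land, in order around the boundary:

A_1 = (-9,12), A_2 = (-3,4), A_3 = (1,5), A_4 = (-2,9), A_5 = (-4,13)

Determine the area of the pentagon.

Σ = (0) + (-19) + (19) + (10) + (69) = 79
Area = |Σ|/2 = 39.5.

39.5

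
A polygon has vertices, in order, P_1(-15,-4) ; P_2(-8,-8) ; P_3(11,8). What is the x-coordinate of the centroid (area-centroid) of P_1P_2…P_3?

Apply the shoelace formula. First the cross-terms c_i = x_i·y_{i+1} − x_{i+1}·y_i:
  88, 24, 76  ⇒  2A = 188, A = 94.
Then Σ (x_i + x_{i+1})·c_i = -2256, so x̄ = -2256 / (6·94) = -4.

-4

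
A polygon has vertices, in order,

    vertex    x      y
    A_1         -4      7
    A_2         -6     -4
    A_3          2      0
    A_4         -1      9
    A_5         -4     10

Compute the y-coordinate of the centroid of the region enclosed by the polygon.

167/61

Apply the shoelace formula. First the cross-terms c_i = x_i·y_{i+1} − x_{i+1}·y_i:
  58, 8, 18, 26, 12  ⇒  2A = 122, A = 61.
Then Σ (y_i + y_{i+1})·c_i = 1002, so ȳ = 1002 / (6·61) = 167/61.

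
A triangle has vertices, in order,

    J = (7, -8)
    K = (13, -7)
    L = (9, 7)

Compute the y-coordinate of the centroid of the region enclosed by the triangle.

-8/3

Apply Gauss's area formula. First the cross-terms c_i = x_i·y_{i+1} − x_{i+1}·y_i:
  55, 154, -121  ⇒  2A = 88, A = 44.
Then Σ (y_i + y_{i+1})·c_i = -704, so ȳ = -704 / (6·44) = -8/3.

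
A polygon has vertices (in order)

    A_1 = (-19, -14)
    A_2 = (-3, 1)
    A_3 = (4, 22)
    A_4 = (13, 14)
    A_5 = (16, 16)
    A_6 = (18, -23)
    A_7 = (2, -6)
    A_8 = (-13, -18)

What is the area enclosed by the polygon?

684.5

Cross-terms: -61, -70, -230, -16, -656, -62, -114, -160  ⇒  Σ = -1369
Area = |Σ|/2 = 684.5.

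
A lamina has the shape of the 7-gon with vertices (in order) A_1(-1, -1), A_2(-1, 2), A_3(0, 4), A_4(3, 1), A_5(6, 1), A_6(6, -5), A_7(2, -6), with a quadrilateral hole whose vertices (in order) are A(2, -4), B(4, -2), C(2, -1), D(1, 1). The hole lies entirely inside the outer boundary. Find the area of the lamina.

Outer boundary:
Σ = (-3) + (-4) + (-12) + (-3) + (-36) + (-26) + (-8) = -92
Area = |Σ|/2 = 46.
Hole:
Apply Gauss's area formula: 2A = Σ (x_i·y_{i+1} − x_{i+1}·y_i), indices taken mod 4.
A→B: (2)(-2) − (4)(-4) = 12
B→C: (4)(-1) − (2)(-2) = 0
C→D: (2)(1) − (1)(-1) = 3
D→A: (1)(-4) − (2)(1) = -6
Σ = 9
Area = |Σ|/2 = 4.5.
Net area = 46 − 4.5 = 41.5.

41.5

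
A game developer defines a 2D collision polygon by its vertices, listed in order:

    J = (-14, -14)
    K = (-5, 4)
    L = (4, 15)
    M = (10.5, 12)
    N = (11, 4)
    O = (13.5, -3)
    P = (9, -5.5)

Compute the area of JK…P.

376.875

Σ = (-126) + (-91) + (-109.5) + (-90) + (-87) + (-47.25) + (-203) = -753.75
Area = |Σ|/2 = 376.875.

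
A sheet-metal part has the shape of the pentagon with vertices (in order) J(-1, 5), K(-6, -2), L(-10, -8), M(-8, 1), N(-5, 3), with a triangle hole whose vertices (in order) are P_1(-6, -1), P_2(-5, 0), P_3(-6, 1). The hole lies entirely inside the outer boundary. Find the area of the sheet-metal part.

26.5

Outer boundary:
Apply Gauss's area formula: 2A = Σ (x_i·y_{i+1} − x_{i+1}·y_i), indices taken mod 5.
Σ = (32) + (28) + (-74) + (-19) + (-22) = -55
Area = |Σ|/2 = 27.5.
Hole:
Apply the shoelace formula: 2A = Σ (x_i·y_{i+1} − x_{i+1}·y_i), indices taken mod 3.
Σ = (-5) + (-5) + (12) = 2
Area = |Σ|/2 = 1.
Net area = 27.5 − 1 = 26.5.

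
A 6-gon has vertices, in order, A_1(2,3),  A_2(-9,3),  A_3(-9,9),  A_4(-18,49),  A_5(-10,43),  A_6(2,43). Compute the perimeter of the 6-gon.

|A_1A_2| = √((-11)² + (0)²) = √121 = 11
|A_2A_3| = √((0)² + (6)²) = √36 = 6
|A_3A_4| = √((-9)² + (40)²) = √1681 = 41
|A_4A_5| = √((8)² + (-6)²) = √100 = 10
|A_5A_6| = √((12)² + (0)²) = √144 = 12
|A_6A_1| = √((0)² + (-40)²) = √1600 = 40
Perimeter = 11 + 6 + 41 + 10 + 12 + 40 = 120.

120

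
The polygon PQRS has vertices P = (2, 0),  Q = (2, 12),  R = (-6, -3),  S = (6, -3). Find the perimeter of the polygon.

|PQ| = √((0)² + (12)²) = √144 = 12
|QR| = √((-8)² + (-15)²) = √289 = 17
|RS| = √((12)² + (0)²) = √144 = 12
|SP| = √((-4)² + (3)²) = √25 = 5
Perimeter = 12 + 17 + 12 + 5 = 46.

46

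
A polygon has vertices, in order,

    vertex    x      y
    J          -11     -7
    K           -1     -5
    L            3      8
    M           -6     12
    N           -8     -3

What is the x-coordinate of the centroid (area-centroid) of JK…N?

Apply the shoelace (surveyor's) formula. First the cross-terms c_i = x_i·y_{i+1} − x_{i+1}·y_i:
  48, 7, 84, 114, 23  ⇒  2A = 276, A = 138.
Then Σ (x_i + x_{i+1})·c_i = -2847, so x̄ = -2847 / (6·138) = -949/276.

-949/276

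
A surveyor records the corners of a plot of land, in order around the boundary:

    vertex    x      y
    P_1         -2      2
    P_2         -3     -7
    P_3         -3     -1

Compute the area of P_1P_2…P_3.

3

Cross-terms: 20, -18, -8  ⇒  Σ = -6
Area = |Σ|/2 = 3.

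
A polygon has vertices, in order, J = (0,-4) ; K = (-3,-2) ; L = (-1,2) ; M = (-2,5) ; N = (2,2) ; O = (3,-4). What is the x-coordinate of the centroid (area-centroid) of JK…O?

Apply the shoelace formula. First the cross-terms c_i = x_i·y_{i+1} − x_{i+1}·y_i:
  -12, -8, -1, -14, -14, -12  ⇒  2A = -61, A = -30.5.
Then Σ (x_i + x_{i+1})·c_i = -35, so x̄ = -35 / (6·(-30.5)) = 35/183.

35/183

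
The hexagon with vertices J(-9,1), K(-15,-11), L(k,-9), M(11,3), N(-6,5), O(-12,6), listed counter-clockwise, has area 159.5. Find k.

The doubled signed area Σ (x_i y_{i+1} − x_{i+1} y_i) is linear in k.
With k=0 it equals 487; the coefficient of k is 14 (from the two edges through L).
So 14·k + 487 = 2·159.5 = 319 ⇒ k = -12.

-12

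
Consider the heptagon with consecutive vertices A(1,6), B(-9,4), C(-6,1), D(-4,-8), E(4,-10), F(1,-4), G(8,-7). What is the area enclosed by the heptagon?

135.5

Σ = (58) + (15) + (52) + (72) + (-6) + (25) + (55) = 271
Area = |Σ|/2 = 135.5.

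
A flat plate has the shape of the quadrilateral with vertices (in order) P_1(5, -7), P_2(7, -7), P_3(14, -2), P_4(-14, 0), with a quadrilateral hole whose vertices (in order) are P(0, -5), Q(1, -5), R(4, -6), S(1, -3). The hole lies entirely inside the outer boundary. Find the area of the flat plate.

80

Outer boundary:
P_1→P_2: (5)(-7) − (7)(-7) = 14
P_2→P_3: (7)(-2) − (14)(-7) = 84
P_3→P_4: (14)(0) − (-14)(-2) = -28
P_4→P_1: (-14)(-7) − (5)(0) = 98
Σ = 168
Area = |Σ|/2 = 84.
Hole:
Σ = (5) + (14) + (-6) + (-5) = 8
Area = |Σ|/2 = 4.
Net area = 84 − 4 = 80.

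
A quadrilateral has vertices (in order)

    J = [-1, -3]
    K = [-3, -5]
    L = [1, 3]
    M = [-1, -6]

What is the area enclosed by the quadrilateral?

7

Cross-terms: -4, -4, -3, -3  ⇒  Σ = -14
Area = |Σ|/2 = 7.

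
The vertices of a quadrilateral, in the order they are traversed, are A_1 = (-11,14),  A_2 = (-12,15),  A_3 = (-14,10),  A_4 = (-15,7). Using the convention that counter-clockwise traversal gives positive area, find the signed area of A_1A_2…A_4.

6

Cross-terms: 3, 90, 52, -133  ⇒  Σ = 12
Signed area = Σ/2 = 6 (positive ⇒ counter-clockwise traversal).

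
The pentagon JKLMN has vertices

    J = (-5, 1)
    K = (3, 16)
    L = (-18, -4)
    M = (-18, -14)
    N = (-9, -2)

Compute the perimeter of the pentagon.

|JK| = √((8)² + (15)²) = √289 = 17
|KL| = √((-21)² + (-20)²) = √841 = 29
|LM| = √((0)² + (-10)²) = √100 = 10
|MN| = √((9)² + (12)²) = √225 = 15
|NJ| = √((4)² + (3)²) = √25 = 5
Perimeter = 17 + 29 + 10 + 15 + 5 = 76.

76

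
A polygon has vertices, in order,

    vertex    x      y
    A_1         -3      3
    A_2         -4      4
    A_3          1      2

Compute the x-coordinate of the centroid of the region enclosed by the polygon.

Apply the shoelace formula. First the cross-terms c_i = x_i·y_{i+1} − x_{i+1}·y_i:
  0, -12, 9  ⇒  2A = -3, A = -1.5.
Then Σ (x_i + x_{i+1})·c_i = 18, so x̄ = 18 / (6·(-1.5)) = -2.

-2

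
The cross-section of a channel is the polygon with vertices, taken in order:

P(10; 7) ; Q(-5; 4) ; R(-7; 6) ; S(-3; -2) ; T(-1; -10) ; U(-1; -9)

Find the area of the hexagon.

Apply the shoelace formula: 2A = Σ (x_i·y_{i+1} − x_{i+1}·y_i), indices taken mod 6.
Cross-terms: 75, -2, 32, 28, -1, 83  ⇒  Σ = 215
Area = |Σ|/2 = 107.5.

107.5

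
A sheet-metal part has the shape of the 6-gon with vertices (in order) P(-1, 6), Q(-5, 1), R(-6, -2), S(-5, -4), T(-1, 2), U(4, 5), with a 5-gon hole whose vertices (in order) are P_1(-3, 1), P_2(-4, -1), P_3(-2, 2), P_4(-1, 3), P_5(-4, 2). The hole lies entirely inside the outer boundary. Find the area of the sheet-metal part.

28

Outer boundary:
Apply the surveyor's formula: 2A = Σ (x_i·y_{i+1} − x_{i+1}·y_i), indices taken mod 6.
P→Q: (-1)(1) − (-5)(6) = 29
Q→R: (-5)(-2) − (-6)(1) = 16
R→S: (-6)(-4) − (-5)(-2) = 14
S→T: (-5)(2) − (-1)(-4) = -14
T→U: (-1)(5) − (4)(2) = -13
U→P: (4)(6) − (-1)(5) = 29
Σ = 61
Area = |Σ|/2 = 30.5.
Hole:
Apply Gauss's area formula: 2A = Σ (x_i·y_{i+1} − x_{i+1}·y_i), indices taken mod 5.
P_1→P_2: (-3)(-1) − (-4)(1) = 7
P_2→P_3: (-4)(2) − (-2)(-1) = -10
P_3→P_4: (-2)(3) − (-1)(2) = -4
P_4→P_5: (-1)(2) − (-4)(3) = 10
P_5→P_1: (-4)(1) − (-3)(2) = 2
Σ = 5
Area = |Σ|/2 = 2.5.
Net area = 30.5 − 2.5 = 28.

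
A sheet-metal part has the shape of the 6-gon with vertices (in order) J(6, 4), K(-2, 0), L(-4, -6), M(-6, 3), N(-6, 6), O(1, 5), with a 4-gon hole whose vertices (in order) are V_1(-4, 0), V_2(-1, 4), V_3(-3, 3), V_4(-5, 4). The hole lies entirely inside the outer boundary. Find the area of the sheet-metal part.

48

Outer boundary:
Cross-terms: 8, 12, -48, -18, -36, -26  ⇒  Σ = -108
Area = |Σ|/2 = 54.
Hole:
V_1→V_2: (-4)(4) − (-1)(0) = -16
V_2→V_3: (-1)(3) − (-3)(4) = 9
V_3→V_4: (-3)(4) − (-5)(3) = 3
V_4→V_1: (-5)(0) − (-4)(4) = 16
Σ = 12
Area = |Σ|/2 = 6.
Net area = 54 − 6 = 48.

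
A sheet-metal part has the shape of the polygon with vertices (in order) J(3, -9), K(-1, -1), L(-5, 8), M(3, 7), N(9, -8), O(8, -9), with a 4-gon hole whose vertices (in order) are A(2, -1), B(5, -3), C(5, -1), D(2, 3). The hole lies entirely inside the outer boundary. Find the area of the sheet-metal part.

107.5

Outer boundary:
J→K: (3)(-1) − (-1)(-9) = -12
K→L: (-1)(8) − (-5)(-1) = -13
L→M: (-5)(7) − (3)(8) = -59
M→N: (3)(-8) − (9)(7) = -87
N→O: (9)(-9) − (8)(-8) = -17
O→J: (8)(-9) − (3)(-9) = -45
Σ = -233
Area = |Σ|/2 = 116.5.
Hole:
Apply Gauss's area formula: 2A = Σ (x_i·y_{i+1} − x_{i+1}·y_i), indices taken mod 4.
Σ = (-1) + (10) + (17) + (-8) = 18
Area = |Σ|/2 = 9.
Net area = 116.5 − 9 = 107.5.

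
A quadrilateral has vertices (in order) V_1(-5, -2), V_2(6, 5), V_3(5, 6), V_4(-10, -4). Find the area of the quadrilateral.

19

Cross-terms: -13, 11, 40, 0  ⇒  Σ = 38
Area = |Σ|/2 = 19.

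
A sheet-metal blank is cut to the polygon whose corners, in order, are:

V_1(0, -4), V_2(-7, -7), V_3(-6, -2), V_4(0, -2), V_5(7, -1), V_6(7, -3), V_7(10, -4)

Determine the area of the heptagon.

Cross-terms: -28, -28, 12, 14, -14, 2, -40  ⇒  Σ = -82
Area = |Σ|/2 = 41.

41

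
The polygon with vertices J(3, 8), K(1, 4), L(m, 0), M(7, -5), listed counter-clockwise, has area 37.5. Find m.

Write out the shoelace sum; only the two edges meeting at L involve m:
2·Area = [(1·0 − m·4) + (m·(-5) − 7·0)] + 75
       = -9·m + 75 = 75
⇒ m = 0.

0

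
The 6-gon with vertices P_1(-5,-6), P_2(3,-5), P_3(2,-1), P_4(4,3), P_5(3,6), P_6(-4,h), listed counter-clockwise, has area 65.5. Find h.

1

The doubled signed area Σ (x_i y_{i+1} − x_{i+1} y_i) is linear in h.
With h=0 it equals 123; the coefficient of h is 8 (from the two edges through P_6).
So 8·h + 123 = 2·65.5 = 131 ⇒ h = 1.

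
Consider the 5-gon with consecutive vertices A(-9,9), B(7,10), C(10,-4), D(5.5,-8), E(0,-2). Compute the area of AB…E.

Apply the surveyor's formula: 2A = Σ (x_i·y_{i+1} − x_{i+1}·y_i), indices taken mod 5.
Σ = (-153) + (-128) + (-58) + (-11) + (-18) = -368
Area = |Σ|/2 = 184.

184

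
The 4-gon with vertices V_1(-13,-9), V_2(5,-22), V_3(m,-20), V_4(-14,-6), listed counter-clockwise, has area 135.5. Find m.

The doubled signed area Σ (x_i y_{i+1} − x_{i+1} y_i) is linear in m.
With m=0 it equals -1; the coefficient of m is 16 (from the two edges through V_3).
So 16·m + -1 = 2·135.5 = 271 ⇒ m = 17.

17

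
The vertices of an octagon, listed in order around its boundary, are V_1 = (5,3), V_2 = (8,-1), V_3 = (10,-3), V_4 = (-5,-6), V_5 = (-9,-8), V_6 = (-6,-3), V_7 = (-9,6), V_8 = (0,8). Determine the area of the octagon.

164

Apply the surveyor's formula: 2A = Σ (x_i·y_{i+1} − x_{i+1}·y_i), indices taken mod 8.
Σ = (-29) + (-14) + (-75) + (-14) + (-21) + (-63) + (-72) + (-40) = -328
Area = |Σ|/2 = 164.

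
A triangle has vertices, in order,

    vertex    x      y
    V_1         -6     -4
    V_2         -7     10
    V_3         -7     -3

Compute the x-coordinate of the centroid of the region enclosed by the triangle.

Apply the shoelace formula. First the cross-terms c_i = x_i·y_{i+1} − x_{i+1}·y_i:
  -88, 91, 10  ⇒  2A = 13, A = 6.5.
Then Σ (x_i + x_{i+1})·c_i = -260, so x̄ = -260 / (6·6.5) = -20/3.

-20/3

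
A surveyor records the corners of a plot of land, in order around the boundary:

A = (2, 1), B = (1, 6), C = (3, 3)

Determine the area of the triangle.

3.5

Cross-terms: 11, -15, -3  ⇒  Σ = -7
Area = |Σ|/2 = 3.5.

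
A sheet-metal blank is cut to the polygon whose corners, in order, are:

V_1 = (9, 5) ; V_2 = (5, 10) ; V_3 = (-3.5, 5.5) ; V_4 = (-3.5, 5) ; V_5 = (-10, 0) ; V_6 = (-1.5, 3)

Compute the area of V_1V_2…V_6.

57.375

Cross-terms: 65, 62.5, 1.75, 50, -30, -34.5  ⇒  Σ = 114.75
Area = |Σ|/2 = 57.375.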